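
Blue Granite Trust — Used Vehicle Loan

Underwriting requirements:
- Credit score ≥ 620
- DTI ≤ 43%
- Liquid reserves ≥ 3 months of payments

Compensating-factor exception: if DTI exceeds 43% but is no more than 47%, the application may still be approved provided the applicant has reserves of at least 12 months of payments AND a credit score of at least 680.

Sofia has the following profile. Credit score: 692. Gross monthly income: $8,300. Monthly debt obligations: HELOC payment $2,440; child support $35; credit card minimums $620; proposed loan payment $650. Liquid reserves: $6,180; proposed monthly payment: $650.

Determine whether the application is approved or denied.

Credit score 692 ≥ 620 (meets base)
Total debts = (2,440 + 35 + 620 + 650) = 3,745. DTI = 3,745/8,300 = 45.1% > 43% — standard DTI limit exceeded.
Reserves = 6,180/650 = 9.5 months ≥ 3
DTI 45.1% is within the 43%–47% exception band; checking compensating factors.
Override check — reserves: 9.5 mo (short of 12); score: 692 (ok).
Compensating-factor requirement not fully met.

Denied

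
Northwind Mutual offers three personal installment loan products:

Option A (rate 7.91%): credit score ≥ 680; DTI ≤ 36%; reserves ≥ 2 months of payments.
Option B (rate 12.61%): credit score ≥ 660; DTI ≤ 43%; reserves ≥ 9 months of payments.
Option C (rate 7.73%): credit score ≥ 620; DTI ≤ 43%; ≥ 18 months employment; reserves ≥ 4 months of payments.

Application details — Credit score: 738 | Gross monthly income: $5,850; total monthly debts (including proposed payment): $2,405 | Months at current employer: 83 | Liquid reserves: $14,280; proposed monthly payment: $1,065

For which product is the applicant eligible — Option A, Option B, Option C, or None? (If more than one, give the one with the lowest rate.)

Option C

DTI = 2,405/5,850 = 41.1%.
Reserves = 14,280/1,065 = 13.4 months.
Option A: score 738 ≥ 680; DTI 41.1% > 36%; reserves 13.4 ≥ 2 mo → does not qualify.
Option B: score 738 ≥ 660; DTI 41.1% ≤ 43%; reserves 13.4 ≥ 9 mo → qualifies.
Option C: score 738 ≥ 620; DTI 41.1% ≤ 43%; employment 83 ≥ 18 mo; reserves 13.4 ≥ 4 mo → qualifies.
Qualifying: Option B, Option C. Lowest rate is 7.73% → Option C.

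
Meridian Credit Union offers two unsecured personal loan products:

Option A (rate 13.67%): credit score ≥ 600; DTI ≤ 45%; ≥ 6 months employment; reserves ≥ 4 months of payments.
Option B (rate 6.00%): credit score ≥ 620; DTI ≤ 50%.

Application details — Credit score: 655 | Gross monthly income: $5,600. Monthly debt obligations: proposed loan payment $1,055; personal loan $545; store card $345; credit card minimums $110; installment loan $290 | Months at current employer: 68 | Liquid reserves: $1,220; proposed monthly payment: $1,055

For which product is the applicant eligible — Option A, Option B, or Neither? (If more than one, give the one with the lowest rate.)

Option B

Total debts = (1,055 + 545 + 345 + 110 + 290) = 2,345; DTI = 2,345/5,600 = 41.9%.
Reserves = 1,220/1,055 = 1.2 months.
Option A: score 655 ≥ 600; DTI 41.9% ≤ 45%; employment 68 ≥ 6 mo; reserves 1.2 < 4 mo → does not qualify.
Option B: score 655 ≥ 620; DTI 41.9% ≤ 50% → qualifies.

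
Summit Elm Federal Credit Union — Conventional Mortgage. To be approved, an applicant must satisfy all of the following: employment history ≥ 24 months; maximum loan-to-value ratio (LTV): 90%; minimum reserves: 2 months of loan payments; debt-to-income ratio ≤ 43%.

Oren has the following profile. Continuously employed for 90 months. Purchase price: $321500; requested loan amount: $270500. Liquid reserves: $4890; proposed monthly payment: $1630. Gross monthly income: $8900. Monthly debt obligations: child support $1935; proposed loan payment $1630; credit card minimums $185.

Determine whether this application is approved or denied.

Approved

Employment 90 ≥ 24 months
LTV: 270,500 ÷ 321,500 = 84.1%, within 90% cap
Reserves: 4,890 ÷ 1,630 = 3.0 months (meets 2-month minimum)
Total monthly debts = (1,935 + 1,630 + 185) = 3,750. Debt-to-income = 3,750/8,900 = 42.1% — meets 43% limit
All criteria satisfied.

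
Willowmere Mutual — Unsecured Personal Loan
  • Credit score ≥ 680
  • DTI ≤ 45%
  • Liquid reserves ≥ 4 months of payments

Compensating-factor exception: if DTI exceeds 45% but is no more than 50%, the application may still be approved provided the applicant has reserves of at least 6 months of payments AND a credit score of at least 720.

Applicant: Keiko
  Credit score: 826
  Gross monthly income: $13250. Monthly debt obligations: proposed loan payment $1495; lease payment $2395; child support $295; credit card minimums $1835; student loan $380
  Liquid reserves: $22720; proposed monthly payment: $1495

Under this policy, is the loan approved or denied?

Approved

Credit score 826 ≥ 680 (meets base)
Total debts = (1,495 + 2,395 + 295 + 1,835 + 380) = 6,400. DTI: 6,400 ÷ 13,250 = 48.3%, over the 45% base limit.
Liquid reserves cover 22,720/1,495 = 15.2 months — ≥ 4 required
48.3% falls in the override range (45%–50%), so the compensating-factor test applies.
Reserves 15.2 ≥ 6 months; credit score 826 ≥ 720.
Both compensating conditions met → exception applies.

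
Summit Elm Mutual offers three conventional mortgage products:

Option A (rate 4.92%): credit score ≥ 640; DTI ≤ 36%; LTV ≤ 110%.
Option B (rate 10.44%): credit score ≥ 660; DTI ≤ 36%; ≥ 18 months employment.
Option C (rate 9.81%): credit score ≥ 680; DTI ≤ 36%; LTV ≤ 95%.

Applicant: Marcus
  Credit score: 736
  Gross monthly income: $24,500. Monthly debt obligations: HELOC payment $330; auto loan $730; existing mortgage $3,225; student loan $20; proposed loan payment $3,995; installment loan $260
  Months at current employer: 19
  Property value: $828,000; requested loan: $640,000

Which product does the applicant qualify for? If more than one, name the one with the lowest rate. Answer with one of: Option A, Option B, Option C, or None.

Option A

Total debts = (330 + 730 + 3,225 + 20 + 3,995 + 260) = 8,560; DTI = 8,560/24,500 = 34.9%.
LTV = 640,000/828,000 = 77.3%.
Option A: score 736 ≥ 640; DTI 34.9% ≤ 36%; LTV 77.3% ≤ 110% → qualifies.
Option B: score 736 ≥ 660; DTI 34.9% ≤ 36%; employment 19 ≥ 18 mo → qualifies.
Option C: score 736 ≥ 680; DTI 34.9% ≤ 36%; LTV 77.3% ≤ 95% → qualifies.
Qualifying: Option A, Option B, Option C. Lowest rate is 4.92% → Option A.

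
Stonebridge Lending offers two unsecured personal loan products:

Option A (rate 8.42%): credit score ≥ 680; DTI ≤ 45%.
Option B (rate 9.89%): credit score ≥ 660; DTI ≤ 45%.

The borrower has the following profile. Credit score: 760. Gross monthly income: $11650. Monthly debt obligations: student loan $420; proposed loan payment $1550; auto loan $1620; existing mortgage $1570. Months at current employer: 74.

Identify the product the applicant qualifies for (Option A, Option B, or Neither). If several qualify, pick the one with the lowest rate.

Total debts = (420 + 1,550 + 1,620 + 1,570) = 5,160; DTI = 5,160/11,650 = 44.3%.
Option A: score 760 ≥ 680; DTI 44.3% ≤ 45% → qualifies.
Option B: score 760 ≥ 660; DTI 44.3% ≤ 45% → qualifies.
Qualifying: Option A, Option B. Lowest rate is 8.42% → Option A.

Option A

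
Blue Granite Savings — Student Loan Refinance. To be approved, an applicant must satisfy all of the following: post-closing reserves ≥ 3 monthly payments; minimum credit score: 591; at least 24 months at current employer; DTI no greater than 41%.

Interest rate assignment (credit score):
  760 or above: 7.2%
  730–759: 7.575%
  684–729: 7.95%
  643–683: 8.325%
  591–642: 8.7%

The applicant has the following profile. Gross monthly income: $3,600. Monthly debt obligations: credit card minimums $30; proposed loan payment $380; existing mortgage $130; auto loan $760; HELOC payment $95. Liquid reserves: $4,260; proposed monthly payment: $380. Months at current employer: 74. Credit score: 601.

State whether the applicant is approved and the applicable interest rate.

Credit score 601 ≥ 591 (meets minimum)
Employment 74 ≥ 24 months
Liquid reserves cover 4,260/380 = 11.2 months — ≥ 3 required
Total monthly debts = (30 + 380 + 130 + 760 + 95) = 1,395. Debt-to-income = 1,395/3,600 = 38.8% — meets 41% limit
All requirements met. Score 601 falls in the 591–642 tier → 8.7%.

Approved at 8.7%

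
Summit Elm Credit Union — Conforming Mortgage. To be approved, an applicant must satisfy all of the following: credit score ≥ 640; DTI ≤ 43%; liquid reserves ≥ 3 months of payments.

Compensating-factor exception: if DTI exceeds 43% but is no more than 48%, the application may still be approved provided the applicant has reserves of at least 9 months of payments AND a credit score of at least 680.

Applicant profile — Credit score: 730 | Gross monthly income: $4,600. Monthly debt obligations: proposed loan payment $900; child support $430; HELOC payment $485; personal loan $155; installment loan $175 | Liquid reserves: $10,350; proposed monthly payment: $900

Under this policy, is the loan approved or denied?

Approved

Credit score 730 ≥ 640 (meets base)
Total debts = (900 + 430 + 485 + 155 + 175) = 2,145. DTI: 2,145 ÷ 4,600 = 46.6%, over the 43% base limit.
Reserves: 10,350 ÷ 900 = 11.5 months (meets 3-month minimum)
46.6% falls in the override range (43%–48%), so the compensating-factor test applies.
Reserves 11.5 ≥ 9 months; credit score 730 ≥ 680.
Both override conditions satisfied; DTI exception granted.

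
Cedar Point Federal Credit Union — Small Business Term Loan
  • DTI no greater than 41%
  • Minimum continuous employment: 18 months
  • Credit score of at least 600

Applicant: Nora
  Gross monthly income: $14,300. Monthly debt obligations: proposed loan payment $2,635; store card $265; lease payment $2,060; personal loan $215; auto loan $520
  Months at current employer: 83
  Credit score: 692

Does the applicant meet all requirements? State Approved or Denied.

Approved

Total monthly debts = (2,635 + 265 + 2,060 + 215 + 520) = 5,695. DTI = 5,695/14,300 = 39.8% ≤ 41%
Employment 83 ≥ 18 months
Credit score 692 ≥ 600 (meets)
All criteria satisfied.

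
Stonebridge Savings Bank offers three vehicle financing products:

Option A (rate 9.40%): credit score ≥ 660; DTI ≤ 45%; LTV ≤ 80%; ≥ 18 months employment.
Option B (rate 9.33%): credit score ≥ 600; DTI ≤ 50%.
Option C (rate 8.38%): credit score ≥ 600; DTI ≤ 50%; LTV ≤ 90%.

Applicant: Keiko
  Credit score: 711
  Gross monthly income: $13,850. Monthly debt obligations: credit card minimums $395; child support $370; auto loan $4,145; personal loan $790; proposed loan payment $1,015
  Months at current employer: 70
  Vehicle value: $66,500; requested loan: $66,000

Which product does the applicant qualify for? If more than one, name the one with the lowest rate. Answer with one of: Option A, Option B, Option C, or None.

Option B

Total debts = (395 + 370 + 4,145 + 790 + 1,015) = 6,715; DTI = 6,715/13,850 = 48.5%.
LTV = 66,000/66,500 = 99.2%.
Option A: score 711 ≥ 660; DTI 48.5% > 45%; LTV 99.2% > 80%; employment 70 ≥ 18 mo → does not qualify.
Option B: score 711 ≥ 600; DTI 48.5% ≤ 50% → qualifies.
Option C: score 711 ≥ 600; DTI 48.5% ≤ 50%; LTV 99.2% > 90% → does not qualify.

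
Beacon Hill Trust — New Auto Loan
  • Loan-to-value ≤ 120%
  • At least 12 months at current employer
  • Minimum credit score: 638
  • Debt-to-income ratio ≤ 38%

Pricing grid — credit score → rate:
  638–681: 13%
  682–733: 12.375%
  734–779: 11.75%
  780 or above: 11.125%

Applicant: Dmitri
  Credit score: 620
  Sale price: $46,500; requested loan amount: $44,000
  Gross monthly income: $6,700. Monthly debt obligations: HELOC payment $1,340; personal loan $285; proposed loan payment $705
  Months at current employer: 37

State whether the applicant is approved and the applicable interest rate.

Credit score 620 < 638 (below minimum)
Total monthly debts = (1,340 + 285 + 705) = 2,330. DTI = 2,330/6,700 = 34.8% ≤ 38%
Employment 37 ≥ 12 months
LTV: 44,000 ÷ 46,500 = 94.6%, within 120% cap
Not all requirements met → denied.

Denied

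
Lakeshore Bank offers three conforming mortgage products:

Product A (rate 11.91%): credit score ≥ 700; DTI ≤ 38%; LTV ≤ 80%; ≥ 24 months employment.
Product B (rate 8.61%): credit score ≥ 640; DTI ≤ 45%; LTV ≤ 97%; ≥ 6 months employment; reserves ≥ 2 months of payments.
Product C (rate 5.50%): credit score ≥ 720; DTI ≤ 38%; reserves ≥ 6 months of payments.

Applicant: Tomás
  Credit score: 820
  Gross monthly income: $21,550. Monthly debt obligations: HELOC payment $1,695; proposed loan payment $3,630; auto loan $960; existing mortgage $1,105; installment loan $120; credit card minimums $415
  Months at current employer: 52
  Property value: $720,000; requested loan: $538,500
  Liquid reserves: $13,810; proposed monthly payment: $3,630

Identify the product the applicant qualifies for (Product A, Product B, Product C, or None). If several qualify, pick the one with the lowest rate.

Total debts = (1,695 + 3,630 + 960 + 1,105 + 120 + 415) = 7,925; DTI = 7,925/21,550 = 36.8%.
LTV = 538,500/720,000 = 74.8%.
Reserves = 13,810/3,630 = 3.8 months.
Product A: score 820 ≥ 700; DTI 36.8% ≤ 38%; LTV 74.8% ≤ 80%; employment 52 ≥ 24 mo → qualifies.
Product B: score 820 ≥ 640; DTI 36.8% ≤ 45%; LTV 74.8% ≤ 97%; employment 52 ≥ 6 mo; reserves 3.8 ≥ 2 mo → qualifies.
Product C: score 820 ≥ 720; DTI 36.8% ≤ 38%; reserves 3.8 < 6 mo → does not qualify.
Qualifying: Product A, Product B. Lowest rate is 8.61% → Product B.

Product B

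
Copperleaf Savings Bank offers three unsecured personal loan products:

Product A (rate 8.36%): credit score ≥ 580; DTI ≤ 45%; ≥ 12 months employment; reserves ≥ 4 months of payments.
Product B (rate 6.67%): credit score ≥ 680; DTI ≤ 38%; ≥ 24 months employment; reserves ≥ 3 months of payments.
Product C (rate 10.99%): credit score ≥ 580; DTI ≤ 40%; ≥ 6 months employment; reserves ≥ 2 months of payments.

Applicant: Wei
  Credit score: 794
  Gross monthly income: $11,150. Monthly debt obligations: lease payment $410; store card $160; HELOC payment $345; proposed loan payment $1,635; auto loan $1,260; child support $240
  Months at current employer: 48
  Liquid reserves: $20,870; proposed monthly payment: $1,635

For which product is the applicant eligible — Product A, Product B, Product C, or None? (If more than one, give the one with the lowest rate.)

Total debts = (410 + 160 + 345 + 1,635 + 1,260 + 240) = 4,050; DTI = 4,050/11,150 = 36.3%.
Reserves = 20,870/1,635 = 12.8 months.
Product A: score 794 ≥ 580; DTI 36.3% ≤ 45%; employment 48 ≥ 12 mo; reserves 12.8 ≥ 4 mo → qualifies.
Product B: score 794 ≥ 680; DTI 36.3% ≤ 38%; employment 48 ≥ 24 mo; reserves 12.8 ≥ 3 mo → qualifies.
Product C: score 794 ≥ 580; DTI 36.3% ≤ 40%; employment 48 ≥ 6 mo; reserves 12.8 ≥ 2 mo → qualifies.
Qualifying: Product A, Product B, Product C. Lowest rate is 6.67% → Product B.

Product B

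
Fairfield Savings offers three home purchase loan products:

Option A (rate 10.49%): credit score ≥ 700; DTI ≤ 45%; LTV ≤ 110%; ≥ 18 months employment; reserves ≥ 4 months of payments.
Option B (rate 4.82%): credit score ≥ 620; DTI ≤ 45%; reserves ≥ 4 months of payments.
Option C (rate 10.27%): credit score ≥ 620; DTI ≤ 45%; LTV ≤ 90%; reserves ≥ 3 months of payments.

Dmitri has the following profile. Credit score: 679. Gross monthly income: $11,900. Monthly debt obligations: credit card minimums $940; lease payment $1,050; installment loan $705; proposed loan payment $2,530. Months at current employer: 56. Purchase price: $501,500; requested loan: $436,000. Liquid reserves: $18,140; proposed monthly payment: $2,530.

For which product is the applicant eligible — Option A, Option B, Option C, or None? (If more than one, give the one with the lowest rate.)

Total debts = (940 + 1,050 + 705 + 2,530) = 5,225; DTI = 5,225/11,900 = 43.9%.
LTV = 436,000/501,500 = 86.9%.
Reserves = 18,140/2,530 = 7.2 months.
Option A: score 679 < 700; DTI 43.9% ≤ 45%; LTV 86.9% ≤ 110%; employment 56 ≥ 18 mo; reserves 7.2 ≥ 4 mo → does not qualify.
Option B: score 679 ≥ 620; DTI 43.9% ≤ 45%; reserves 7.2 ≥ 4 mo → qualifies.
Option C: score 679 ≥ 620; DTI 43.9% ≤ 45%; LTV 86.9% ≤ 90%; reserves 7.2 ≥ 3 mo → qualifies.
Qualifying: Option B, Option C. Lowest rate is 4.82% → Option B.

Option B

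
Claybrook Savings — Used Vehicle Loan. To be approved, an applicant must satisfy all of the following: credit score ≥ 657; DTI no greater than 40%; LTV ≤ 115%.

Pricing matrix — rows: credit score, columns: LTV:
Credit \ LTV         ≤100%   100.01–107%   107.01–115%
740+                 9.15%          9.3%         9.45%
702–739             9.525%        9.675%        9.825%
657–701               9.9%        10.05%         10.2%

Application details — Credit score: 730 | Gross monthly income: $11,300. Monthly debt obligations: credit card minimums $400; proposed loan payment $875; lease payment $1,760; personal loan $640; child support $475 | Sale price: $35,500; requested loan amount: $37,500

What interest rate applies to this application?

Credit score 730 ≥ 657; Total monthly debts = (400 + 875 + 1,760 + 640 + 475) = 4,150. DTI = 4,150/11,300 = 36.7% ≤ 40%
LTV = 37,500/35,500 = 105.6% ≤ 115%
Credit 730 → row 702–739; LTV 105.6% → column 100.01–107%. Grid cell → 9.675%.

9.675%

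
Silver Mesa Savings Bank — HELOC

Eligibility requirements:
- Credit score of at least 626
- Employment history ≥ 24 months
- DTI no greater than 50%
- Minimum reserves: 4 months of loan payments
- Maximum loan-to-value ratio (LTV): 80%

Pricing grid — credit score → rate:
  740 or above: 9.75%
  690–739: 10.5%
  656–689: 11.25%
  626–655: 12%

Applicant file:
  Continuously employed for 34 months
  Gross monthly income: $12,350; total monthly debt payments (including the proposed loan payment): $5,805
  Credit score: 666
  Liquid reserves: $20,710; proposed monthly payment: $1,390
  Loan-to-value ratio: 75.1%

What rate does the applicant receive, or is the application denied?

Approved at 11.25%

Credit score 666 ≥ 626 (meets minimum)
DTI: 5,805 ÷ 12,350 = 47%, within the 50% cap
LTV 75.1% — within 80%
Employment 34 ≥ 24 months
Reserves = 20,710/1,390 = 14.9 months ≥ 4
All requirements met. Score 666 falls in the 656–689 tier → 11.25%.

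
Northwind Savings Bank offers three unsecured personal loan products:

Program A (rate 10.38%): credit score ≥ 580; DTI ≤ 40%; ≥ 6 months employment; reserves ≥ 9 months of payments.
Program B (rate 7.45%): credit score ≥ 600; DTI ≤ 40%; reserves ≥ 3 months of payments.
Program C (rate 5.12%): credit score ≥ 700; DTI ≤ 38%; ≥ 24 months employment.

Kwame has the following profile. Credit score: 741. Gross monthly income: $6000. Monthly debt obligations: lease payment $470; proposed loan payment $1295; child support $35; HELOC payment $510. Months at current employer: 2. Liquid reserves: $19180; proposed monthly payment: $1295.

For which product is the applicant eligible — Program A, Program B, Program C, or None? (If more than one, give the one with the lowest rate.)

Total debts = (470 + 1,295 + 35 + 510) = 2,310; DTI = 2,310/6,000 = 38.5%.
Reserves = 19,180/1,295 = 14.8 months.
Program A: score 741 ≥ 580; DTI 38.5% ≤ 40%; employment 2 < 6 mo; reserves 14.8 ≥ 9 mo → does not qualify.
Program B: score 741 ≥ 600; DTI 38.5% ≤ 40%; reserves 14.8 ≥ 3 mo → qualifies.
Program C: score 741 ≥ 700; DTI 38.5% > 38%; employment 2 < 24 mo → does not qualify.

Program B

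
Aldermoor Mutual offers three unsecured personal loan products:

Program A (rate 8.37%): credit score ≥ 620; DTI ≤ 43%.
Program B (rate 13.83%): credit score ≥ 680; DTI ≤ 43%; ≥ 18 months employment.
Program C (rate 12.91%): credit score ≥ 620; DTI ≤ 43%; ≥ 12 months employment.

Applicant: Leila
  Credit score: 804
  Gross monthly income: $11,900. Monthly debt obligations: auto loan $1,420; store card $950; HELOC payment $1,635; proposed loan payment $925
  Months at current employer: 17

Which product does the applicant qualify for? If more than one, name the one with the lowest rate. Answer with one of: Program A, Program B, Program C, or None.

Total debts = (1,420 + 950 + 1,635 + 925) = 4,930; DTI = 4,930/11,900 = 41.4%.
Program A: score 804 ≥ 620; DTI 41.4% ≤ 43% → qualifies.
Program B: score 804 ≥ 680; DTI 41.4% ≤ 43%; employment 17 < 18 mo → does not qualify.
Program C: score 804 ≥ 620; DTI 41.4% ≤ 43%; employment 17 ≥ 12 mo → qualifies.
Qualifying: Program A, Program C. Lowest rate is 8.37% → Program A.

Program A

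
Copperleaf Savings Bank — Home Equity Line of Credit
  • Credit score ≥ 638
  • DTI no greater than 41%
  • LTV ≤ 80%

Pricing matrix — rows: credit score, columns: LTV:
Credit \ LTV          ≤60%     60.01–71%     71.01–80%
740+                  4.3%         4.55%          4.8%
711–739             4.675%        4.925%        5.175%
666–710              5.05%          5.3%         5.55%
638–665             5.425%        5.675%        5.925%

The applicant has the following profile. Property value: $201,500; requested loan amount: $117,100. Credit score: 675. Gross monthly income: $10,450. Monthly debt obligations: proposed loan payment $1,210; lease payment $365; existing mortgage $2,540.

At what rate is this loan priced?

5.05%

Credit score 675 ≥ 638; Total monthly debts = (1,210 + 365 + 2,540) = 4,115. Debt-to-income = 4,115/10,450 = 39.4% — meets 41% limit
LTV = 117,100/201,500 = 58.1% ≤ 80%
Credit 675 → row 666–710; LTV 58.1% → column ≤60%. Grid cell → 5.05%.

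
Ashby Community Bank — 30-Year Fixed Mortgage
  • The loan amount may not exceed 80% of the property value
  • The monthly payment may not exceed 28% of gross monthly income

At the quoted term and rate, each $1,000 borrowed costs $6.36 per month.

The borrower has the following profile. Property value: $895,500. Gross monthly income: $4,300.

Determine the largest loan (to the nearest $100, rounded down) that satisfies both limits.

Payment cap: 28% × $4,300 = $1,204/month.
At $6.36 per $1,000, that supports 1,204/6.36 × 1,000 ≈ $189,308 → $189,300.
LTV cap: 80% × $895,500 = $716,400 → $716,400.
Binding constraint: payment-to-income.

$189,300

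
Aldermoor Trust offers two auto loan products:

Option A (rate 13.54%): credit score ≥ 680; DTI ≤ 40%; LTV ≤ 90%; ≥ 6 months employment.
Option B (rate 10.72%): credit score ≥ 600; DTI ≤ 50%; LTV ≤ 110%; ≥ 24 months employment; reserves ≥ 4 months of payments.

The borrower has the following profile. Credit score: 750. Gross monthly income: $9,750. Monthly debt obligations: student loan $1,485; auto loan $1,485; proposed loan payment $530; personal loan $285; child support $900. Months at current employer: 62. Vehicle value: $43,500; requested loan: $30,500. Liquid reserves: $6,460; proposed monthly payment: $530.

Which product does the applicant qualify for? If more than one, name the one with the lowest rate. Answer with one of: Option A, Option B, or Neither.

Total debts = (1,485 + 1,485 + 530 + 285 + 900) = 4,685; DTI = 4,685/9,750 = 48.1%.
LTV = 30,500/43,500 = 70.1%.
Reserves = 6,460/530 = 12.2 months.
Option A: score 750 ≥ 680; DTI 48.1% > 40%; LTV 70.1% ≤ 90%; employment 62 ≥ 6 mo → does not qualify.
Option B: score 750 ≥ 600; DTI 48.1% ≤ 50%; LTV 70.1% ≤ 110%; employment 62 ≥ 24 mo; reserves 12.2 ≥ 4 mo → qualifies.

Option B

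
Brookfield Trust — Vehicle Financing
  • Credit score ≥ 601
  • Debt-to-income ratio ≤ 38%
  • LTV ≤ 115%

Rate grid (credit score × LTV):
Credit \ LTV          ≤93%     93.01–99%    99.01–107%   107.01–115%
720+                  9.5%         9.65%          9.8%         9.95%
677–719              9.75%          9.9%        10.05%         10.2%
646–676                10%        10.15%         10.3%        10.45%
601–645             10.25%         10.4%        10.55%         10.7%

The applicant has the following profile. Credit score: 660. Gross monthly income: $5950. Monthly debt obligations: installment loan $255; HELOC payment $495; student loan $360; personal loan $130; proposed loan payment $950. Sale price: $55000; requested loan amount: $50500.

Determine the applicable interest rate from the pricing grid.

Credit score 660 ≥ 601; Total monthly debts = (255 + 495 + 360 + 130 + 950) = 2,190. DTI = 2,190/5,950 = 36.8% ≤ 38%
LTV: 50,500 ÷ 55,000 = 91.8%, within 115% cap
Credit 660 → row 646–676; LTV 91.8% → column ≤93%. Grid cell → 10%.

10%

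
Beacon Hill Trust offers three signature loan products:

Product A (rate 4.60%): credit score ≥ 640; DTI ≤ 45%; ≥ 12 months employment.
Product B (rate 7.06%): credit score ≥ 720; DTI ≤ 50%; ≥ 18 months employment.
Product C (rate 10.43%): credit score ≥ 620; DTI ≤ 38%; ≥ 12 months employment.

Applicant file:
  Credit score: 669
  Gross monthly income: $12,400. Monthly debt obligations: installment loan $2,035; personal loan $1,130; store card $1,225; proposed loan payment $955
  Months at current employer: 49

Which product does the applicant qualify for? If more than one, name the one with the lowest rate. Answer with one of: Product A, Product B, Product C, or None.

Total debts = (2,035 + 1,130 + 1,225 + 955) = 5,345; DTI = 5,345/12,400 = 43.1%.
Product A: score 669 ≥ 640; DTI 43.1% ≤ 45%; employment 49 ≥ 12 mo → qualifies.
Product B: score 669 < 720; DTI 43.1% ≤ 50%; employment 49 ≥ 18 mo → does not qualify.
Product C: score 669 ≥ 620; DTI 43.1% > 38%; employment 49 ≥ 12 mo → does not qualify.

Product A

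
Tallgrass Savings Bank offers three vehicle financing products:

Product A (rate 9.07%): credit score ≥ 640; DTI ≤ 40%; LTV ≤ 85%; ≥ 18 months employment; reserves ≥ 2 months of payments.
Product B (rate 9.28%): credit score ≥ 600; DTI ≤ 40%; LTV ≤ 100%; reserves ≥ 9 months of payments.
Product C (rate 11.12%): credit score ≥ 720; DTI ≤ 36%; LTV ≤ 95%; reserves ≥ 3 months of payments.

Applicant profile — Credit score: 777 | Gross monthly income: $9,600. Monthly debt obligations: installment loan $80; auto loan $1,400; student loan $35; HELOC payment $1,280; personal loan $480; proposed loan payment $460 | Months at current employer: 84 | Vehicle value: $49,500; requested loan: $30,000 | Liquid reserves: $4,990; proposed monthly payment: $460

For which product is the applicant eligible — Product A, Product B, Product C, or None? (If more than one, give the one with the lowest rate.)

Total debts = (80 + 1,400 + 35 + 1,280 + 480 + 460) = 3,735; DTI = 3,735/9,600 = 38.9%.
LTV = 30,000/49,500 = 60.6%.
Reserves = 4,990/460 = 10.8 months.
Product A: score 777 ≥ 640; DTI 38.9% ≤ 40%; LTV 60.6% ≤ 85%; employment 84 ≥ 18 mo; reserves 10.8 ≥ 2 mo → qualifies.
Product B: score 777 ≥ 600; DTI 38.9% ≤ 40%; LTV 60.6% ≤ 100%; reserves 10.8 ≥ 9 mo → qualifies.
Product C: score 777 ≥ 720; DTI 38.9% > 36%; LTV 60.6% ≤ 95%; reserves 10.8 ≥ 3 mo → does not qualify.
Qualifying: Product A, Product B. Lowest rate is 9.07% → Product A.

Product A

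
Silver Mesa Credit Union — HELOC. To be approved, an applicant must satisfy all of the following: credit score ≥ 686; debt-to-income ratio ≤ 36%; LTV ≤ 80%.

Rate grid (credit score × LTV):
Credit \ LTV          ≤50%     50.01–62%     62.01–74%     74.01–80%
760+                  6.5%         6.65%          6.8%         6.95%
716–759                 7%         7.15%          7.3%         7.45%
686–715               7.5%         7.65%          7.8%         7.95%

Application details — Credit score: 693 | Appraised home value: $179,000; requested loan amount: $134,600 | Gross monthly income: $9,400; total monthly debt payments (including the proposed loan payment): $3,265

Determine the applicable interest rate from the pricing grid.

Credit score 693 ≥ 686; DTI = 3,265/9,400 = 34.7% ≤ 36%
LTV: 134,600 ÷ 179,000 = 75.2%, within 80% cap
Credit 693 → row 686–715; LTV 75.2% → column 74.01–80%. Grid cell → 7.95%.

7.95%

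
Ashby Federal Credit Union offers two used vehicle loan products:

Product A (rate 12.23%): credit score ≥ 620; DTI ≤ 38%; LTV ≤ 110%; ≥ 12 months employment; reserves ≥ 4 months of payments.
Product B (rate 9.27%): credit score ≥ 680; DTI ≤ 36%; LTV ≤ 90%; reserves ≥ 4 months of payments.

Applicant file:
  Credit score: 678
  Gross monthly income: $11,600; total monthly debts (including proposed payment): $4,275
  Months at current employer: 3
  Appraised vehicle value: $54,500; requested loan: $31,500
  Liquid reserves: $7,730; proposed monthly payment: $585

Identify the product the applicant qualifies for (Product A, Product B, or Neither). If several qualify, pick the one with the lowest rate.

Neither

DTI = 4,275/11,600 = 36.9%.
LTV = 31,500/54,500 = 57.8%.
Reserves = 7,730/585 = 13.2 months.
Product A: score 678 ≥ 620; DTI 36.9% ≤ 38%; LTV 57.8% ≤ 110%; employment 3 < 12 mo; reserves 13.2 ≥ 4 mo → does not qualify.
Product B: score 678 < 680; DTI 36.9% > 36%; LTV 57.8% ≤ 90%; reserves 13.2 ≥ 4 mo → does not qualify.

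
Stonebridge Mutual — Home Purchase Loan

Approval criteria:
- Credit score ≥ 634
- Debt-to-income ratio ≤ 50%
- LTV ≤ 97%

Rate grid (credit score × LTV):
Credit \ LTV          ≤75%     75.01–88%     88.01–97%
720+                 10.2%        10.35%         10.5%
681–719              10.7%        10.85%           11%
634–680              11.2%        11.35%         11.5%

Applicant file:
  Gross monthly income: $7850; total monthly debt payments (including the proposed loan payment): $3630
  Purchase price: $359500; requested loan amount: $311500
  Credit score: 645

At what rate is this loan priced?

Credit score 645 ≥ 634; Debt-to-income = 3,630/7,850 = 46.2% — meets 50% limit
LTV: 311,500 ÷ 359,500 = 86.6%, within 97% cap
Score 645 is in the 634–680 band; LTV 86.6% is in the 75.01–88% band → 11.35%.

11.35%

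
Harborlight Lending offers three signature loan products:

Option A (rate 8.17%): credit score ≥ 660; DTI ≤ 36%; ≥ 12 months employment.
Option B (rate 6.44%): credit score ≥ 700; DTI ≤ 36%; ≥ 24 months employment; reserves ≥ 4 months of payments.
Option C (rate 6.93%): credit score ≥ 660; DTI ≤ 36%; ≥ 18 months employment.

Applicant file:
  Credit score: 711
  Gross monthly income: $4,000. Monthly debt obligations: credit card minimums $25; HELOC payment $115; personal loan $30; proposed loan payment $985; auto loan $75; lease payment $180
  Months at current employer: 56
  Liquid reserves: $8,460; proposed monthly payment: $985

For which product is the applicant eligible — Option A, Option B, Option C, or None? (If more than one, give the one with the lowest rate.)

Option B

Total debts = (25 + 115 + 30 + 985 + 75 + 180) = 1,410; DTI = 1,410/4,000 = 35.2%.
Reserves = 8,460/985 = 8.6 months.
Option A: score 711 ≥ 660; DTI 35.2% ≤ 36%; employment 56 ≥ 12 mo → qualifies.
Option B: score 711 ≥ 700; DTI 35.2% ≤ 36%; employment 56 ≥ 24 mo; reserves 8.6 ≥ 4 mo → qualifies.
Option C: score 711 ≥ 660; DTI 35.2% ≤ 36%; employment 56 ≥ 18 mo → qualifies.
Qualifying: Option A, Option B, Option C. Lowest rate is 6.44% → Option B.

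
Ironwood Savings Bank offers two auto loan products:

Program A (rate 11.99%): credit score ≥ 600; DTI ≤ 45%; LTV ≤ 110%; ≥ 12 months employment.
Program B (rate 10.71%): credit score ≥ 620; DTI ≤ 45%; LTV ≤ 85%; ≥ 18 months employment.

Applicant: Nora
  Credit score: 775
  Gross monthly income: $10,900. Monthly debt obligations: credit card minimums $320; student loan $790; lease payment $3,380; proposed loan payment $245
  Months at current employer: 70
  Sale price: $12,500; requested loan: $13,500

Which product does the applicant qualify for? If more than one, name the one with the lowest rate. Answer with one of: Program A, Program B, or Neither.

Total debts = (320 + 790 + 3,380 + 245) = 4,735; DTI = 4,735/10,900 = 43.4%.
LTV = 13,500/12,500 = 108%.
Program A: score 775 ≥ 600; DTI 43.4% ≤ 45%; LTV 108% ≤ 110%; employment 70 ≥ 12 mo → qualifies.
Program B: score 775 ≥ 620; DTI 43.4% ≤ 45%; LTV 108% > 85%; employment 70 ≥ 18 mo → does not qualify.

Program A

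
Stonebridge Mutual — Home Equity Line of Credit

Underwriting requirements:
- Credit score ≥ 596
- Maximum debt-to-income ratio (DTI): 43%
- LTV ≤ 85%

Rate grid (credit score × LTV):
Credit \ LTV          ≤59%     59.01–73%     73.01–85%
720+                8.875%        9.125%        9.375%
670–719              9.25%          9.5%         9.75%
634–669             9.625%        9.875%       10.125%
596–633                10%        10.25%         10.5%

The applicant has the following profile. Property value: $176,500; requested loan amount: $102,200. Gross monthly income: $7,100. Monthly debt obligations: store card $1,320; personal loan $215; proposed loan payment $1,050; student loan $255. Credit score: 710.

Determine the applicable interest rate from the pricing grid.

9.25%

Credit score 710 ≥ 596; Total monthly debts = (1,320 + 215 + 1,050 + 255) = 2,840. DTI = 2,840/7,100 = 40% ≤ 43%
LTV: 102,200 ÷ 176,500 = 57.9%, within 85% cap
Credit 710 → row 670–719; LTV 57.9% → column ≤59%. Grid cell → 9.25%.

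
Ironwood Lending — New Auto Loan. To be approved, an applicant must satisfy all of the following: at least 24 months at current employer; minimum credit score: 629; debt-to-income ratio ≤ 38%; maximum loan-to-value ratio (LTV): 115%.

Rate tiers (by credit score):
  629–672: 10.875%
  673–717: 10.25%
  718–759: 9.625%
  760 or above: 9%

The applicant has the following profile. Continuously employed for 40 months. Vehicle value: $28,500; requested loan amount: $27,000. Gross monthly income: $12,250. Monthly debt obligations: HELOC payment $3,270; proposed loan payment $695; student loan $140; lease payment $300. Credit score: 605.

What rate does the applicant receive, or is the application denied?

Credit score 605 < 629 (below minimum)
LTV = 27,000/28,500 = 94.7% ≤ 115%
Employment 40 ≥ 24 months
Total monthly debts = (3,270 + 695 + 140 + 300) = 4,405. DTI = 4,405/12,250 = 36% ≤ 38%
Not all requirements met → denied.

Denied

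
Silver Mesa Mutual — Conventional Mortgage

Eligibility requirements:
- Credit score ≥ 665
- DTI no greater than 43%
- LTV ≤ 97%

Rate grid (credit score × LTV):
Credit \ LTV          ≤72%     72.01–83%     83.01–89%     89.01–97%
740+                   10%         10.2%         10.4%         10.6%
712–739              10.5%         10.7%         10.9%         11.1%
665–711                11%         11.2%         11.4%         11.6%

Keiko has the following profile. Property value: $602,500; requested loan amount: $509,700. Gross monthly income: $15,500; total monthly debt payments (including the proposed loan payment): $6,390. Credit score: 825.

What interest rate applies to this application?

10.4%

Credit score 825 ≥ 665; Debt-to-income = 6,390/15,500 = 41.2% — meets 43% limit
LTV: 509,700 ÷ 602,500 = 84.6%, within 97% cap
Score 825 is in the 740+ band; LTV 84.6% is in the 83.01–89% band → 10.4%.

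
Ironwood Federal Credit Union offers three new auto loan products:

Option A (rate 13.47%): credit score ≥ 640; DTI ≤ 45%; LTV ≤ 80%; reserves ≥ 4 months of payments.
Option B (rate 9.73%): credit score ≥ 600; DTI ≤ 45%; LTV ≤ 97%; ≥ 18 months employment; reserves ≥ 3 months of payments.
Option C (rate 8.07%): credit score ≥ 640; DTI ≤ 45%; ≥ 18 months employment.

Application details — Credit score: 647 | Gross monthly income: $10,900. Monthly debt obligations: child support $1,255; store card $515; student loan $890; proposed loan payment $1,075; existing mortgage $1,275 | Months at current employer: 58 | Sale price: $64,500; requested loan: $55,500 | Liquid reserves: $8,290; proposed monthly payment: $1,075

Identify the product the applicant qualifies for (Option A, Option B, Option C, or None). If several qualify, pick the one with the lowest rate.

Total debts = (1,255 + 515 + 890 + 1,075 + 1,275) = 5,010; DTI = 5,010/10,900 = 46%.
LTV = 55,500/64,500 = 86%.
Reserves = 8,290/1,075 = 7.7 months.
Option A: score 647 ≥ 640; DTI 46% > 45%; LTV 86% > 80%; reserves 7.7 ≥ 4 mo → does not qualify.
Option B: score 647 ≥ 600; DTI 46% > 45%; LTV 86% ≤ 97%; employment 58 ≥ 18 mo; reserves 7.7 ≥ 3 mo → does not qualify.
Option C: score 647 ≥ 640; DTI 46% > 45%; employment 58 ≥ 18 mo → does not qualify.

None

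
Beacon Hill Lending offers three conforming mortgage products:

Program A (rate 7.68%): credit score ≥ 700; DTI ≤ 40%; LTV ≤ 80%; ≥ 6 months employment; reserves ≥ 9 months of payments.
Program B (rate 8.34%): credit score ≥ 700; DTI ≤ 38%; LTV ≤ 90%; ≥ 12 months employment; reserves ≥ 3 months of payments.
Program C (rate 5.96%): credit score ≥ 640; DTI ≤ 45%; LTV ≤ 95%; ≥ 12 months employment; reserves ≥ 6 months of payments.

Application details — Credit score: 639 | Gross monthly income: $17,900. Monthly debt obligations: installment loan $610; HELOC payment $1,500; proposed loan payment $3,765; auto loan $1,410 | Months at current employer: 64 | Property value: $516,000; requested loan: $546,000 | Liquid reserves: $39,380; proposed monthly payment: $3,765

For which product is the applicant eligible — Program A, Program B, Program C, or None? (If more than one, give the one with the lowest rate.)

None

Total debts = (610 + 1,500 + 3,765 + 1,410) = 7,285; DTI = 7,285/17,900 = 40.7%.
LTV = 546,000/516,000 = 105.8%.
Reserves = 39,380/3,765 = 10.5 months.
Program A: score 639 < 700; DTI 40.7% > 40%; LTV 105.8% > 80%; employment 64 ≥ 6 mo; reserves 10.5 ≥ 9 mo → does not qualify.
Program B: score 639 < 700; DTI 40.7% > 38%; LTV 105.8% > 90%; employment 64 ≥ 12 mo; reserves 10.5 ≥ 3 mo → does not qualify.
Program C: score 639 < 640; DTI 40.7% ≤ 45%; LTV 105.8% > 95%; employment 64 ≥ 12 mo; reserves 10.5 ≥ 6 mo → does not qualify.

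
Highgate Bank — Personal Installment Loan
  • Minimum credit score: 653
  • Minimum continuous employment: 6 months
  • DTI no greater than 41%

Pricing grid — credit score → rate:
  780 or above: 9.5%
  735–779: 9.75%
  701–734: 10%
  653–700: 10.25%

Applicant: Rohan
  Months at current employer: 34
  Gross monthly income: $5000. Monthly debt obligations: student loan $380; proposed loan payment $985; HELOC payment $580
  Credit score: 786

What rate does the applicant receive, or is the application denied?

Approved at 9.5%

Credit score 786 ≥ 653 (meets minimum)
Employment 34 ≥ 6 months
Total monthly debts = (380 + 985 + 580) = 1,945. DTI: 1,945 ÷ 5,000 = 38.9%, within the 41% cap
All requirements met. Score 786 falls in the 780 or above tier → 9.5%.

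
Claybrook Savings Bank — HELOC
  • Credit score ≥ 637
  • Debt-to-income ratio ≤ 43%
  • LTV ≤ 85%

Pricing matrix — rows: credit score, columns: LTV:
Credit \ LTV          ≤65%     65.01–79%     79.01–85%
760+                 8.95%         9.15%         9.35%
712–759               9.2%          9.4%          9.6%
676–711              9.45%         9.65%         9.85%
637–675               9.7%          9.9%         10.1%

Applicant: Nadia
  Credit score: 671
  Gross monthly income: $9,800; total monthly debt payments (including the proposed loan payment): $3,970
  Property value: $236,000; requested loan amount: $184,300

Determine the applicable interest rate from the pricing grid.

9.9%

Credit score 671 ≥ 637; DTI: 3,970 ÷ 9,800 = 40.5%, within the 43% cap
LTV = 184,300/236,000 = 78.1% ≤ 85%
Score 671 is in the 637–675 band; LTV 78.1% is in the 65.01–79% band → 9.9%.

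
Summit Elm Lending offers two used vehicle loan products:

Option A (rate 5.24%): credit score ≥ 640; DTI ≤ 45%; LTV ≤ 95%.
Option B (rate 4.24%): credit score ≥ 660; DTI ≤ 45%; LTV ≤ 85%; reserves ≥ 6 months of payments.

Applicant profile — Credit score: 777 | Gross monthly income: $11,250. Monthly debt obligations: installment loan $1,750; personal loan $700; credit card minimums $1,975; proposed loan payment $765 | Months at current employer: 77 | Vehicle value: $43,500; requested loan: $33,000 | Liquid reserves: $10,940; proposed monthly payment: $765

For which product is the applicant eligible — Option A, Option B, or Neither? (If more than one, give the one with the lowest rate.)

Neither

Total debts = (1,750 + 700 + 1,975 + 765) = 5,190; DTI = 5,190/11,250 = 46.1%.
LTV = 33,000/43,500 = 75.9%.
Reserves = 10,940/765 = 14.3 months.
Option A: score 777 ≥ 640; DTI 46.1% > 45%; LTV 75.9% ≤ 95% → does not qualify.
Option B: score 777 ≥ 660; DTI 46.1% > 45%; LTV 75.9% ≤ 85%; reserves 14.3 ≥ 6 mo → does not qualify.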